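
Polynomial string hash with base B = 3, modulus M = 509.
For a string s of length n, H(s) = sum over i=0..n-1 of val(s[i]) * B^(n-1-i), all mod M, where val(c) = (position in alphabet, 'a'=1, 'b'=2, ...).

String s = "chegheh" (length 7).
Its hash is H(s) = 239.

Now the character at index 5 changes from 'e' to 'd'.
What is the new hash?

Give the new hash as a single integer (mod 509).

Answer: 236

Derivation:
val('e') = 5, val('d') = 4
Position k = 5, exponent = n-1-k = 1
B^1 mod M = 3^1 mod 509 = 3
Delta = (4 - 5) * 3 mod 509 = 506
New hash = (239 + 506) mod 509 = 236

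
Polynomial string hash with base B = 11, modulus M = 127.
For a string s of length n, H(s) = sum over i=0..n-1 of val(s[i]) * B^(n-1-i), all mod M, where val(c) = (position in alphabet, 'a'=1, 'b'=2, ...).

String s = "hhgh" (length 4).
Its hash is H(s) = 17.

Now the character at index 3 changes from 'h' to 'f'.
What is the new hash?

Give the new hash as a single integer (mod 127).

Answer: 15

Derivation:
val('h') = 8, val('f') = 6
Position k = 3, exponent = n-1-k = 0
B^0 mod M = 11^0 mod 127 = 1
Delta = (6 - 8) * 1 mod 127 = 125
New hash = (17 + 125) mod 127 = 15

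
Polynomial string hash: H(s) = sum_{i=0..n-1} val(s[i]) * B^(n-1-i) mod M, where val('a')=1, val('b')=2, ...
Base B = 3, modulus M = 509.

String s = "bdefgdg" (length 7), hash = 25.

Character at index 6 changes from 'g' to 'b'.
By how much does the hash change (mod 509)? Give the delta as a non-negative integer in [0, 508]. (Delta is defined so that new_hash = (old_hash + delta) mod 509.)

Delta formula: (val(new) - val(old)) * B^(n-1-k) mod M
  val('b') - val('g') = 2 - 7 = -5
  B^(n-1-k) = 3^0 mod 509 = 1
  Delta = -5 * 1 mod 509 = 504

Answer: 504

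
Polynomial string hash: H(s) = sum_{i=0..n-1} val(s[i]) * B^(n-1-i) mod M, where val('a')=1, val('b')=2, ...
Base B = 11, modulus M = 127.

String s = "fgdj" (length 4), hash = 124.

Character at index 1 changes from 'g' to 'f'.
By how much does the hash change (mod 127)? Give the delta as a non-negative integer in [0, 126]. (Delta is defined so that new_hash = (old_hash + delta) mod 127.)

Answer: 6

Derivation:
Delta formula: (val(new) - val(old)) * B^(n-1-k) mod M
  val('f') - val('g') = 6 - 7 = -1
  B^(n-1-k) = 11^2 mod 127 = 121
  Delta = -1 * 121 mod 127 = 6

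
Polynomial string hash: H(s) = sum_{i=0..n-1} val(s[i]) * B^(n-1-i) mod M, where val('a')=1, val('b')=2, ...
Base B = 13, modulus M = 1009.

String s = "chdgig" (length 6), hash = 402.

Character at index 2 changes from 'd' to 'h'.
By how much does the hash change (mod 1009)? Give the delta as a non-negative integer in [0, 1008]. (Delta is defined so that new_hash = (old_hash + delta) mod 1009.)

Answer: 716

Derivation:
Delta formula: (val(new) - val(old)) * B^(n-1-k) mod M
  val('h') - val('d') = 8 - 4 = 4
  B^(n-1-k) = 13^3 mod 1009 = 179
  Delta = 4 * 179 mod 1009 = 716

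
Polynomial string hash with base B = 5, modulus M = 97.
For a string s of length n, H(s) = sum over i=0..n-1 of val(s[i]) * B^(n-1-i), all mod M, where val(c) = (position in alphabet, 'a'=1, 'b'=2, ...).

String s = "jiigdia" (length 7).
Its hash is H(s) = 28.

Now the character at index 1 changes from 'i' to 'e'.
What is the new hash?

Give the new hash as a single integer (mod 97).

Answer: 41

Derivation:
val('i') = 9, val('e') = 5
Position k = 1, exponent = n-1-k = 5
B^5 mod M = 5^5 mod 97 = 21
Delta = (5 - 9) * 21 mod 97 = 13
New hash = (28 + 13) mod 97 = 41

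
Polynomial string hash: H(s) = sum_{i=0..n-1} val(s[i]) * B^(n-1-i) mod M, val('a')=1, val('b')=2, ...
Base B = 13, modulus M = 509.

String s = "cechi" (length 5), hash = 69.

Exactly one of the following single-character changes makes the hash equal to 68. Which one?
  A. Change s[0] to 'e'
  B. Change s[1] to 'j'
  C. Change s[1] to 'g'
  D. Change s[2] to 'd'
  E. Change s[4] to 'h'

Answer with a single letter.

Option A: s[0]='c'->'e', delta=(5-3)*13^4 mod 509 = 114, hash=69+114 mod 509 = 183
Option B: s[1]='e'->'j', delta=(10-5)*13^3 mod 509 = 296, hash=69+296 mod 509 = 365
Option C: s[1]='e'->'g', delta=(7-5)*13^3 mod 509 = 322, hash=69+322 mod 509 = 391
Option D: s[2]='c'->'d', delta=(4-3)*13^2 mod 509 = 169, hash=69+169 mod 509 = 238
Option E: s[4]='i'->'h', delta=(8-9)*13^0 mod 509 = 508, hash=69+508 mod 509 = 68 <-- target

Answer: E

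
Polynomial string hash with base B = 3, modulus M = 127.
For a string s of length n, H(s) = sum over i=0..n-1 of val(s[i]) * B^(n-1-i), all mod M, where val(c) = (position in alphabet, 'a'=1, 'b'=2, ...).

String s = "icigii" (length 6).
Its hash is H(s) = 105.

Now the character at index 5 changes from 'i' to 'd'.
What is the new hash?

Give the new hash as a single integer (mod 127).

Answer: 100

Derivation:
val('i') = 9, val('d') = 4
Position k = 5, exponent = n-1-k = 0
B^0 mod M = 3^0 mod 127 = 1
Delta = (4 - 9) * 1 mod 127 = 122
New hash = (105 + 122) mod 127 = 100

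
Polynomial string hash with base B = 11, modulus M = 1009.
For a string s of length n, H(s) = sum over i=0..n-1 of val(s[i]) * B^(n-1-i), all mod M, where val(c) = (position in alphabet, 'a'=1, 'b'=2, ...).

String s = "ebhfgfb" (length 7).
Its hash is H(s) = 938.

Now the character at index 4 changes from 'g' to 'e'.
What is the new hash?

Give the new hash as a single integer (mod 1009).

Answer: 696

Derivation:
val('g') = 7, val('e') = 5
Position k = 4, exponent = n-1-k = 2
B^2 mod M = 11^2 mod 1009 = 121
Delta = (5 - 7) * 121 mod 1009 = 767
New hash = (938 + 767) mod 1009 = 696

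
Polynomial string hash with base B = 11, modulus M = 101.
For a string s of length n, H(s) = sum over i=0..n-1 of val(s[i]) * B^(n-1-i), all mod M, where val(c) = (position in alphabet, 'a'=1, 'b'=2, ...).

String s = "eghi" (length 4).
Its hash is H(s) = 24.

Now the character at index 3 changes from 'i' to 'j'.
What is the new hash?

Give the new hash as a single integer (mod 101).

Answer: 25

Derivation:
val('i') = 9, val('j') = 10
Position k = 3, exponent = n-1-k = 0
B^0 mod M = 11^0 mod 101 = 1
Delta = (10 - 9) * 1 mod 101 = 1
New hash = (24 + 1) mod 101 = 25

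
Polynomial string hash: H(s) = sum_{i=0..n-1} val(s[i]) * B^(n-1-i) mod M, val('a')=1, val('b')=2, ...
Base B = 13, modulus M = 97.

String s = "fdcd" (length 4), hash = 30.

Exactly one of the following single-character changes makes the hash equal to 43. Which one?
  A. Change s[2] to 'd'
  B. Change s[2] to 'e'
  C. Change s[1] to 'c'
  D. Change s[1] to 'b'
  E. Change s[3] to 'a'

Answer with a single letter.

Answer: A

Derivation:
Option A: s[2]='c'->'d', delta=(4-3)*13^1 mod 97 = 13, hash=30+13 mod 97 = 43 <-- target
Option B: s[2]='c'->'e', delta=(5-3)*13^1 mod 97 = 26, hash=30+26 mod 97 = 56
Option C: s[1]='d'->'c', delta=(3-4)*13^2 mod 97 = 25, hash=30+25 mod 97 = 55
Option D: s[1]='d'->'b', delta=(2-4)*13^2 mod 97 = 50, hash=30+50 mod 97 = 80
Option E: s[3]='d'->'a', delta=(1-4)*13^0 mod 97 = 94, hash=30+94 mod 97 = 27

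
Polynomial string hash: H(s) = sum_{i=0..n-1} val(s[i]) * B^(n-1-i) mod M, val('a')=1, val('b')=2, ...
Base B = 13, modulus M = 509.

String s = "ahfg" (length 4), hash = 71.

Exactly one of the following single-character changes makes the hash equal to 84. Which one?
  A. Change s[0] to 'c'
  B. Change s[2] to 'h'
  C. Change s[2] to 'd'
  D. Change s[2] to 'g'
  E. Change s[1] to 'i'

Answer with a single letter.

Answer: D

Derivation:
Option A: s[0]='a'->'c', delta=(3-1)*13^3 mod 509 = 322, hash=71+322 mod 509 = 393
Option B: s[2]='f'->'h', delta=(8-6)*13^1 mod 509 = 26, hash=71+26 mod 509 = 97
Option C: s[2]='f'->'d', delta=(4-6)*13^1 mod 509 = 483, hash=71+483 mod 509 = 45
Option D: s[2]='f'->'g', delta=(7-6)*13^1 mod 509 = 13, hash=71+13 mod 509 = 84 <-- target
Option E: s[1]='h'->'i', delta=(9-8)*13^2 mod 509 = 169, hash=71+169 mod 509 = 240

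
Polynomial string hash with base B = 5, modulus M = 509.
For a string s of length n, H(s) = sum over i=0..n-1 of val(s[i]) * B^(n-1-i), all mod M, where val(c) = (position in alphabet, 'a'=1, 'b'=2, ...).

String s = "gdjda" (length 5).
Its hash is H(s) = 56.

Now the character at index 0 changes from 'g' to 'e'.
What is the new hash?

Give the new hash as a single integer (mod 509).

val('g') = 7, val('e') = 5
Position k = 0, exponent = n-1-k = 4
B^4 mod M = 5^4 mod 509 = 116
Delta = (5 - 7) * 116 mod 509 = 277
New hash = (56 + 277) mod 509 = 333

Answer: 333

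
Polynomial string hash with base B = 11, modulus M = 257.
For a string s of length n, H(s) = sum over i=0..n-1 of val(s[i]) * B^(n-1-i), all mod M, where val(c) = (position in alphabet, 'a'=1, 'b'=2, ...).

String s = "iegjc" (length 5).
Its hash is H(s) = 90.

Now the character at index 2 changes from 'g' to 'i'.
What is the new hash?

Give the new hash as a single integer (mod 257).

val('g') = 7, val('i') = 9
Position k = 2, exponent = n-1-k = 2
B^2 mod M = 11^2 mod 257 = 121
Delta = (9 - 7) * 121 mod 257 = 242
New hash = (90 + 242) mod 257 = 75

Answer: 75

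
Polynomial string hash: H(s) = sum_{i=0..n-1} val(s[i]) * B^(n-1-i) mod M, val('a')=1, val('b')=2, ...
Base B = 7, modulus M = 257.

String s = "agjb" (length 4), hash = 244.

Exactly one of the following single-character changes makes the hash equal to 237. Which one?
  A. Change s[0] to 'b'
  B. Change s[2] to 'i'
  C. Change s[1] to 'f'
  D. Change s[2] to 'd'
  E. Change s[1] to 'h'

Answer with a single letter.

Option A: s[0]='a'->'b', delta=(2-1)*7^3 mod 257 = 86, hash=244+86 mod 257 = 73
Option B: s[2]='j'->'i', delta=(9-10)*7^1 mod 257 = 250, hash=244+250 mod 257 = 237 <-- target
Option C: s[1]='g'->'f', delta=(6-7)*7^2 mod 257 = 208, hash=244+208 mod 257 = 195
Option D: s[2]='j'->'d', delta=(4-10)*7^1 mod 257 = 215, hash=244+215 mod 257 = 202
Option E: s[1]='g'->'h', delta=(8-7)*7^2 mod 257 = 49, hash=244+49 mod 257 = 36

Answer: B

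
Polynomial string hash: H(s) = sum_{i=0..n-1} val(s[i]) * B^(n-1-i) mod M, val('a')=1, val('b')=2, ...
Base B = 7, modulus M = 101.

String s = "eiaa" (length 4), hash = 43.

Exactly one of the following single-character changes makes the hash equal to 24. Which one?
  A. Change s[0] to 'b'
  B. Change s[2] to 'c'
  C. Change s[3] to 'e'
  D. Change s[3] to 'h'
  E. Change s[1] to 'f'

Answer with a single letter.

Answer: A

Derivation:
Option A: s[0]='e'->'b', delta=(2-5)*7^3 mod 101 = 82, hash=43+82 mod 101 = 24 <-- target
Option B: s[2]='a'->'c', delta=(3-1)*7^1 mod 101 = 14, hash=43+14 mod 101 = 57
Option C: s[3]='a'->'e', delta=(5-1)*7^0 mod 101 = 4, hash=43+4 mod 101 = 47
Option D: s[3]='a'->'h', delta=(8-1)*7^0 mod 101 = 7, hash=43+7 mod 101 = 50
Option E: s[1]='i'->'f', delta=(6-9)*7^2 mod 101 = 55, hash=43+55 mod 101 = 98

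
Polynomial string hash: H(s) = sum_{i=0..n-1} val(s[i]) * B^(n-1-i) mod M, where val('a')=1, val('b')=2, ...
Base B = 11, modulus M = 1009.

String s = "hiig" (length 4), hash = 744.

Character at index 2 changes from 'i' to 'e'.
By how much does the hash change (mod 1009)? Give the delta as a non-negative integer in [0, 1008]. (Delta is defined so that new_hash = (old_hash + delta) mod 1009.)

Delta formula: (val(new) - val(old)) * B^(n-1-k) mod M
  val('e') - val('i') = 5 - 9 = -4
  B^(n-1-k) = 11^1 mod 1009 = 11
  Delta = -4 * 11 mod 1009 = 965

Answer: 965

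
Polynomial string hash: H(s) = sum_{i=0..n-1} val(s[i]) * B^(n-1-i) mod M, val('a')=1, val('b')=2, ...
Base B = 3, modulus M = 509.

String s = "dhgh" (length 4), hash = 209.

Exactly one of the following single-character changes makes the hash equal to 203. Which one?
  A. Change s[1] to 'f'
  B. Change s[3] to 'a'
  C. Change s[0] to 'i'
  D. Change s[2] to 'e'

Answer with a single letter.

Option A: s[1]='h'->'f', delta=(6-8)*3^2 mod 509 = 491, hash=209+491 mod 509 = 191
Option B: s[3]='h'->'a', delta=(1-8)*3^0 mod 509 = 502, hash=209+502 mod 509 = 202
Option C: s[0]='d'->'i', delta=(9-4)*3^3 mod 509 = 135, hash=209+135 mod 509 = 344
Option D: s[2]='g'->'e', delta=(5-7)*3^1 mod 509 = 503, hash=209+503 mod 509 = 203 <-- target

Answer: D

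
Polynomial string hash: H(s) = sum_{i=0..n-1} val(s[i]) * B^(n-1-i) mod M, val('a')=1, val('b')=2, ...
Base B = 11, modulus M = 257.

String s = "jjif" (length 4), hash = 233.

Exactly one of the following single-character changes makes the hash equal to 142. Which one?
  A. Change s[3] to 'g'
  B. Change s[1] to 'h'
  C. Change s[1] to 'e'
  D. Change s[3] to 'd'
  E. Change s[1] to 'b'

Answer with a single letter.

Answer: C

Derivation:
Option A: s[3]='f'->'g', delta=(7-6)*11^0 mod 257 = 1, hash=233+1 mod 257 = 234
Option B: s[1]='j'->'h', delta=(8-10)*11^2 mod 257 = 15, hash=233+15 mod 257 = 248
Option C: s[1]='j'->'e', delta=(5-10)*11^2 mod 257 = 166, hash=233+166 mod 257 = 142 <-- target
Option D: s[3]='f'->'d', delta=(4-6)*11^0 mod 257 = 255, hash=233+255 mod 257 = 231
Option E: s[1]='j'->'b', delta=(2-10)*11^2 mod 257 = 60, hash=233+60 mod 257 = 36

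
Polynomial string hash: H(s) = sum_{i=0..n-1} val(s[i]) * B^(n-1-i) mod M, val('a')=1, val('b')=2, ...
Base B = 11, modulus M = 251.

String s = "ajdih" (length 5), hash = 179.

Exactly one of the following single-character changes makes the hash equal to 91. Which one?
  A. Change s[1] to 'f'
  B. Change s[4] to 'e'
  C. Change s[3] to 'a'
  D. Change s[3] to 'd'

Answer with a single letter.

Option A: s[1]='j'->'f', delta=(6-10)*11^3 mod 251 = 198, hash=179+198 mod 251 = 126
Option B: s[4]='h'->'e', delta=(5-8)*11^0 mod 251 = 248, hash=179+248 mod 251 = 176
Option C: s[3]='i'->'a', delta=(1-9)*11^1 mod 251 = 163, hash=179+163 mod 251 = 91 <-- target
Option D: s[3]='i'->'d', delta=(4-9)*11^1 mod 251 = 196, hash=179+196 mod 251 = 124

Answer: C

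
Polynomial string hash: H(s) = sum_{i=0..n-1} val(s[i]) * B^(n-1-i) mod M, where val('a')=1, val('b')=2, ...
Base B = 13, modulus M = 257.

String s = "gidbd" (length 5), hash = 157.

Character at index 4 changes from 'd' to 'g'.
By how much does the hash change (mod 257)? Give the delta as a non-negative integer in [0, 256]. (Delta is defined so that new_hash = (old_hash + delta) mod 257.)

Delta formula: (val(new) - val(old)) * B^(n-1-k) mod M
  val('g') - val('d') = 7 - 4 = 3
  B^(n-1-k) = 13^0 mod 257 = 1
  Delta = 3 * 1 mod 257 = 3

Answer: 3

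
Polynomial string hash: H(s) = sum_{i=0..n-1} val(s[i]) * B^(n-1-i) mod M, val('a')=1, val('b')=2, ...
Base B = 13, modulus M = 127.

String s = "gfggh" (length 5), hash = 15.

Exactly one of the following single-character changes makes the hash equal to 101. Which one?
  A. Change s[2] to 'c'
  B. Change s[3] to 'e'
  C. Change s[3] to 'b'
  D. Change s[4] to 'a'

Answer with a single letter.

Option A: s[2]='g'->'c', delta=(3-7)*13^2 mod 127 = 86, hash=15+86 mod 127 = 101 <-- target
Option B: s[3]='g'->'e', delta=(5-7)*13^1 mod 127 = 101, hash=15+101 mod 127 = 116
Option C: s[3]='g'->'b', delta=(2-7)*13^1 mod 127 = 62, hash=15+62 mod 127 = 77
Option D: s[4]='h'->'a', delta=(1-8)*13^0 mod 127 = 120, hash=15+120 mod 127 = 8

Answer: A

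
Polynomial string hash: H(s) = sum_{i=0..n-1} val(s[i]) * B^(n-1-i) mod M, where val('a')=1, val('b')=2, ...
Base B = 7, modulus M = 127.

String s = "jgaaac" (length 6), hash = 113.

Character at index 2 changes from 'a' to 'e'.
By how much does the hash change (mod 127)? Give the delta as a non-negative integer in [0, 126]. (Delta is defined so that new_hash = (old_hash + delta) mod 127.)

Delta formula: (val(new) - val(old)) * B^(n-1-k) mod M
  val('e') - val('a') = 5 - 1 = 4
  B^(n-1-k) = 7^3 mod 127 = 89
  Delta = 4 * 89 mod 127 = 102

Answer: 102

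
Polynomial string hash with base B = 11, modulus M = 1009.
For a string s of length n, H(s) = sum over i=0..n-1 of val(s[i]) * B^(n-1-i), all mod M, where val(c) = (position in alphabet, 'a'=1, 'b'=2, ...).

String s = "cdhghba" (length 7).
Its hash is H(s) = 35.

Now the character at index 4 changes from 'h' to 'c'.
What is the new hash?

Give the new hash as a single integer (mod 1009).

val('h') = 8, val('c') = 3
Position k = 4, exponent = n-1-k = 2
B^2 mod M = 11^2 mod 1009 = 121
Delta = (3 - 8) * 121 mod 1009 = 404
New hash = (35 + 404) mod 1009 = 439

Answer: 439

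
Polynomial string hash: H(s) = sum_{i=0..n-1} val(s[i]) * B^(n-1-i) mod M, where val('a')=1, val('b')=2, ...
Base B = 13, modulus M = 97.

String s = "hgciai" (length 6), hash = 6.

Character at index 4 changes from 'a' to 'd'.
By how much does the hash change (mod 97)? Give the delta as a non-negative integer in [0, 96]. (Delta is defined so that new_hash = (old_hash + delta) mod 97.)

Delta formula: (val(new) - val(old)) * B^(n-1-k) mod M
  val('d') - val('a') = 4 - 1 = 3
  B^(n-1-k) = 13^1 mod 97 = 13
  Delta = 3 * 13 mod 97 = 39

Answer: 39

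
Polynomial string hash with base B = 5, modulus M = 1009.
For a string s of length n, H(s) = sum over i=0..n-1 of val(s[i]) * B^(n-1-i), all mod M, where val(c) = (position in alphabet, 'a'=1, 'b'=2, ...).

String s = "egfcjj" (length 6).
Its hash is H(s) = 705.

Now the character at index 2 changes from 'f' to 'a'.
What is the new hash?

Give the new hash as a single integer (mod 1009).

Answer: 80

Derivation:
val('f') = 6, val('a') = 1
Position k = 2, exponent = n-1-k = 3
B^3 mod M = 5^3 mod 1009 = 125
Delta = (1 - 6) * 125 mod 1009 = 384
New hash = (705 + 384) mod 1009 = 80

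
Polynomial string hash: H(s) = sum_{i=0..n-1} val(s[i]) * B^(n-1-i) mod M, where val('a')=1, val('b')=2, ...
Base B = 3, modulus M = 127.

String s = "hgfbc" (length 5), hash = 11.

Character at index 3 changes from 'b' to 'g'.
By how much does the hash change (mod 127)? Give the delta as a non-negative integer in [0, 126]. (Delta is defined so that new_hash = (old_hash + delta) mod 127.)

Answer: 15

Derivation:
Delta formula: (val(new) - val(old)) * B^(n-1-k) mod M
  val('g') - val('b') = 7 - 2 = 5
  B^(n-1-k) = 3^1 mod 127 = 3
  Delta = 5 * 3 mod 127 = 15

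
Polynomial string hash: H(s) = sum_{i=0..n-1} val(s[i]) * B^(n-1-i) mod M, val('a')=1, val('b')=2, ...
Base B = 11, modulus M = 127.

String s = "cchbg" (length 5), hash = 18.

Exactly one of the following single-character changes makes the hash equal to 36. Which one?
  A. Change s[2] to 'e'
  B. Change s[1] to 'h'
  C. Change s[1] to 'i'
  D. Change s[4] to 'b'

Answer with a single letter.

Answer: A

Derivation:
Option A: s[2]='h'->'e', delta=(5-8)*11^2 mod 127 = 18, hash=18+18 mod 127 = 36 <-- target
Option B: s[1]='c'->'h', delta=(8-3)*11^3 mod 127 = 51, hash=18+51 mod 127 = 69
Option C: s[1]='c'->'i', delta=(9-3)*11^3 mod 127 = 112, hash=18+112 mod 127 = 3
Option D: s[4]='g'->'b', delta=(2-7)*11^0 mod 127 = 122, hash=18+122 mod 127 = 13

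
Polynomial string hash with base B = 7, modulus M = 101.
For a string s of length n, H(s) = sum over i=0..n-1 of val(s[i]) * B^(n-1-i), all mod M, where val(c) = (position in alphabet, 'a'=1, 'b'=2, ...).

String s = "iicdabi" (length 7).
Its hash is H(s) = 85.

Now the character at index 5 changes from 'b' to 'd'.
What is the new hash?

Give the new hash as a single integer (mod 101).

val('b') = 2, val('d') = 4
Position k = 5, exponent = n-1-k = 1
B^1 mod M = 7^1 mod 101 = 7
Delta = (4 - 2) * 7 mod 101 = 14
New hash = (85 + 14) mod 101 = 99

Answer: 99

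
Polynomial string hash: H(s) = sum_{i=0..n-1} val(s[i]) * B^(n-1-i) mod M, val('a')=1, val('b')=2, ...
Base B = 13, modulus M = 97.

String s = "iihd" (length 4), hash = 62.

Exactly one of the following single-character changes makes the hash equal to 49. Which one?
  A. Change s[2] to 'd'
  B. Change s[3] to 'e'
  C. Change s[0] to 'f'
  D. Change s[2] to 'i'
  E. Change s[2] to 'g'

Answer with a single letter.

Answer: E

Derivation:
Option A: s[2]='h'->'d', delta=(4-8)*13^1 mod 97 = 45, hash=62+45 mod 97 = 10
Option B: s[3]='d'->'e', delta=(5-4)*13^0 mod 97 = 1, hash=62+1 mod 97 = 63
Option C: s[0]='i'->'f', delta=(6-9)*13^3 mod 97 = 5, hash=62+5 mod 97 = 67
Option D: s[2]='h'->'i', delta=(9-8)*13^1 mod 97 = 13, hash=62+13 mod 97 = 75
Option E: s[2]='h'->'g', delta=(7-8)*13^1 mod 97 = 84, hash=62+84 mod 97 = 49 <-- target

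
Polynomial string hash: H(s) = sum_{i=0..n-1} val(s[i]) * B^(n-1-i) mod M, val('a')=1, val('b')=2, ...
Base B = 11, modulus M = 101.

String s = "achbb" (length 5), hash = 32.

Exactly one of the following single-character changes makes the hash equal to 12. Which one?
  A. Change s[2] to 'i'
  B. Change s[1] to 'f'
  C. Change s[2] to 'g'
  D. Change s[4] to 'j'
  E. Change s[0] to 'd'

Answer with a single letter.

Answer: C

Derivation:
Option A: s[2]='h'->'i', delta=(9-8)*11^2 mod 101 = 20, hash=32+20 mod 101 = 52
Option B: s[1]='c'->'f', delta=(6-3)*11^3 mod 101 = 54, hash=32+54 mod 101 = 86
Option C: s[2]='h'->'g', delta=(7-8)*11^2 mod 101 = 81, hash=32+81 mod 101 = 12 <-- target
Option D: s[4]='b'->'j', delta=(10-2)*11^0 mod 101 = 8, hash=32+8 mod 101 = 40
Option E: s[0]='a'->'d', delta=(4-1)*11^4 mod 101 = 89, hash=32+89 mod 101 = 20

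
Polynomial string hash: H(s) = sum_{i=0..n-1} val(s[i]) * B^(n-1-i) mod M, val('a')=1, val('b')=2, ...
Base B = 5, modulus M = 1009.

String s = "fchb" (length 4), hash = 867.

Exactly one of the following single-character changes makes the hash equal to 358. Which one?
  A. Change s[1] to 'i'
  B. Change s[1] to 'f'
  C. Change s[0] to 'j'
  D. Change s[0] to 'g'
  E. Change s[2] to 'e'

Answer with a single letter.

Option A: s[1]='c'->'i', delta=(9-3)*5^2 mod 1009 = 150, hash=867+150 mod 1009 = 8
Option B: s[1]='c'->'f', delta=(6-3)*5^2 mod 1009 = 75, hash=867+75 mod 1009 = 942
Option C: s[0]='f'->'j', delta=(10-6)*5^3 mod 1009 = 500, hash=867+500 mod 1009 = 358 <-- target
Option D: s[0]='f'->'g', delta=(7-6)*5^3 mod 1009 = 125, hash=867+125 mod 1009 = 992
Option E: s[2]='h'->'e', delta=(5-8)*5^1 mod 1009 = 994, hash=867+994 mod 1009 = 852

Answer: C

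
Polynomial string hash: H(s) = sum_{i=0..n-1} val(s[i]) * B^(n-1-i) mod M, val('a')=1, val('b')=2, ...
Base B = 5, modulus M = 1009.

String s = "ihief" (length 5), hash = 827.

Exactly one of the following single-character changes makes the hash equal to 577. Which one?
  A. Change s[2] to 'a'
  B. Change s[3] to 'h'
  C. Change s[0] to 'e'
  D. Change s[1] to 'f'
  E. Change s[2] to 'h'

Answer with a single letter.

Answer: D

Derivation:
Option A: s[2]='i'->'a', delta=(1-9)*5^2 mod 1009 = 809, hash=827+809 mod 1009 = 627
Option B: s[3]='e'->'h', delta=(8-5)*5^1 mod 1009 = 15, hash=827+15 mod 1009 = 842
Option C: s[0]='i'->'e', delta=(5-9)*5^4 mod 1009 = 527, hash=827+527 mod 1009 = 345
Option D: s[1]='h'->'f', delta=(6-8)*5^3 mod 1009 = 759, hash=827+759 mod 1009 = 577 <-- target
Option E: s[2]='i'->'h', delta=(8-9)*5^2 mod 1009 = 984, hash=827+984 mod 1009 = 802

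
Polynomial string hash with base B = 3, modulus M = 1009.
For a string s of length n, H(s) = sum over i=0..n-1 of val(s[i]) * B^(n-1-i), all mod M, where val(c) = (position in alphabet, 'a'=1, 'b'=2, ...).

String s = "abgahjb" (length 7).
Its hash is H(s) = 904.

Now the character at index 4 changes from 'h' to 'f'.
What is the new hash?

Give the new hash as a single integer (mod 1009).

val('h') = 8, val('f') = 6
Position k = 4, exponent = n-1-k = 2
B^2 mod M = 3^2 mod 1009 = 9
Delta = (6 - 8) * 9 mod 1009 = 991
New hash = (904 + 991) mod 1009 = 886

Answer: 886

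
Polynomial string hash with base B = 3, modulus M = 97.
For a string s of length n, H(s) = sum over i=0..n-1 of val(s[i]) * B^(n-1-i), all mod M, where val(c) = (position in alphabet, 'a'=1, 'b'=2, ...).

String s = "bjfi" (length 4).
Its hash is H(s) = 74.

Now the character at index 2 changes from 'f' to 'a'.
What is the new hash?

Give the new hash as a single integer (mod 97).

val('f') = 6, val('a') = 1
Position k = 2, exponent = n-1-k = 1
B^1 mod M = 3^1 mod 97 = 3
Delta = (1 - 6) * 3 mod 97 = 82
New hash = (74 + 82) mod 97 = 59

Answer: 59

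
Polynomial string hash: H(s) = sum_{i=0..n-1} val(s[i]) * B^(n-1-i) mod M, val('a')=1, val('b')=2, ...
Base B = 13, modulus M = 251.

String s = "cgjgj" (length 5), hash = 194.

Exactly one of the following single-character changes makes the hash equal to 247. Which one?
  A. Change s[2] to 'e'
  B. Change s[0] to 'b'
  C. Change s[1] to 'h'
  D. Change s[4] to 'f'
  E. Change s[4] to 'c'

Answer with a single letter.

Answer: B

Derivation:
Option A: s[2]='j'->'e', delta=(5-10)*13^2 mod 251 = 159, hash=194+159 mod 251 = 102
Option B: s[0]='c'->'b', delta=(2-3)*13^4 mod 251 = 53, hash=194+53 mod 251 = 247 <-- target
Option C: s[1]='g'->'h', delta=(8-7)*13^3 mod 251 = 189, hash=194+189 mod 251 = 132
Option D: s[4]='j'->'f', delta=(6-10)*13^0 mod 251 = 247, hash=194+247 mod 251 = 190
Option E: s[4]='j'->'c', delta=(3-10)*13^0 mod 251 = 244, hash=194+244 mod 251 = 187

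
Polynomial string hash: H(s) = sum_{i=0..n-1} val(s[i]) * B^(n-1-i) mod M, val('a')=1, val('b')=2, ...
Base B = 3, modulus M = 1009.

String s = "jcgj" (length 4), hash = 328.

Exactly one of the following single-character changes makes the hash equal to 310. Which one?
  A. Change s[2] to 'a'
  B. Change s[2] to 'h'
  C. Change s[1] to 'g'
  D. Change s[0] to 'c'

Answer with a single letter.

Answer: A

Derivation:
Option A: s[2]='g'->'a', delta=(1-7)*3^1 mod 1009 = 991, hash=328+991 mod 1009 = 310 <-- target
Option B: s[2]='g'->'h', delta=(8-7)*3^1 mod 1009 = 3, hash=328+3 mod 1009 = 331
Option C: s[1]='c'->'g', delta=(7-3)*3^2 mod 1009 = 36, hash=328+36 mod 1009 = 364
Option D: s[0]='j'->'c', delta=(3-10)*3^3 mod 1009 = 820, hash=328+820 mod 1009 = 139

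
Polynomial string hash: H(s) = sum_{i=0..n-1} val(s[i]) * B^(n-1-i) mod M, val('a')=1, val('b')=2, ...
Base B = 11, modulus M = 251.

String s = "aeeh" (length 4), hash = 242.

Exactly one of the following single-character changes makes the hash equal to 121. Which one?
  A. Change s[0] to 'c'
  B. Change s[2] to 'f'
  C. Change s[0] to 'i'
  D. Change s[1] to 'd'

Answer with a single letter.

Option A: s[0]='a'->'c', delta=(3-1)*11^3 mod 251 = 152, hash=242+152 mod 251 = 143
Option B: s[2]='e'->'f', delta=(6-5)*11^1 mod 251 = 11, hash=242+11 mod 251 = 2
Option C: s[0]='a'->'i', delta=(9-1)*11^3 mod 251 = 106, hash=242+106 mod 251 = 97
Option D: s[1]='e'->'d', delta=(4-5)*11^2 mod 251 = 130, hash=242+130 mod 251 = 121 <-- target

Answer: D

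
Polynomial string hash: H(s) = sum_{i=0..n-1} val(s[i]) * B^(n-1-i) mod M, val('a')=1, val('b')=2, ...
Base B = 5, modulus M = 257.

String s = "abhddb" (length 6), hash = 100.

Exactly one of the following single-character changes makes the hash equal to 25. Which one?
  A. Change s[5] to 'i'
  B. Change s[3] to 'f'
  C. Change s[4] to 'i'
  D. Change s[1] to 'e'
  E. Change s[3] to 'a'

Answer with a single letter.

Answer: E

Derivation:
Option A: s[5]='b'->'i', delta=(9-2)*5^0 mod 257 = 7, hash=100+7 mod 257 = 107
Option B: s[3]='d'->'f', delta=(6-4)*5^2 mod 257 = 50, hash=100+50 mod 257 = 150
Option C: s[4]='d'->'i', delta=(9-4)*5^1 mod 257 = 25, hash=100+25 mod 257 = 125
Option D: s[1]='b'->'e', delta=(5-2)*5^4 mod 257 = 76, hash=100+76 mod 257 = 176
Option E: s[3]='d'->'a', delta=(1-4)*5^2 mod 257 = 182, hash=100+182 mod 257 = 25 <-- target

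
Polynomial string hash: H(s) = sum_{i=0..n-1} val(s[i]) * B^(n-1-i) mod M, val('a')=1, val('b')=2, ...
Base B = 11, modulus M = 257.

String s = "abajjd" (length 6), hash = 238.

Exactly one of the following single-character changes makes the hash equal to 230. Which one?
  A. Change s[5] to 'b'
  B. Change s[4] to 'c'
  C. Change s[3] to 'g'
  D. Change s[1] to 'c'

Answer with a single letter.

Answer: D

Derivation:
Option A: s[5]='d'->'b', delta=(2-4)*11^0 mod 257 = 255, hash=238+255 mod 257 = 236
Option B: s[4]='j'->'c', delta=(3-10)*11^1 mod 257 = 180, hash=238+180 mod 257 = 161
Option C: s[3]='j'->'g', delta=(7-10)*11^2 mod 257 = 151, hash=238+151 mod 257 = 132
Option D: s[1]='b'->'c', delta=(3-2)*11^4 mod 257 = 249, hash=238+249 mod 257 = 230 <-- target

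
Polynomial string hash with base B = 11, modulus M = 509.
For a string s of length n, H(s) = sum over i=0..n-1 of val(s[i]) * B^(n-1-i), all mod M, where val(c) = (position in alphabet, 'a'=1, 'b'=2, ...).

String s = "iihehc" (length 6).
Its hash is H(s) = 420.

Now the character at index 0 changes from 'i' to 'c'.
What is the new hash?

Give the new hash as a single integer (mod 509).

Answer: 196

Derivation:
val('i') = 9, val('c') = 3
Position k = 0, exponent = n-1-k = 5
B^5 mod M = 11^5 mod 509 = 207
Delta = (3 - 9) * 207 mod 509 = 285
New hash = (420 + 285) mod 509 = 196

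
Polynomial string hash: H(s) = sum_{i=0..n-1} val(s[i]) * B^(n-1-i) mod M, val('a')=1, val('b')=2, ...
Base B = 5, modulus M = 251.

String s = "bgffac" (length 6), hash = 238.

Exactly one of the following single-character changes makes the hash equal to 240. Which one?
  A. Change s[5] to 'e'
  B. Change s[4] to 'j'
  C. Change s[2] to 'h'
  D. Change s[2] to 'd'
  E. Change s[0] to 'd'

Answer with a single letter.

Answer: A

Derivation:
Option A: s[5]='c'->'e', delta=(5-3)*5^0 mod 251 = 2, hash=238+2 mod 251 = 240 <-- target
Option B: s[4]='a'->'j', delta=(10-1)*5^1 mod 251 = 45, hash=238+45 mod 251 = 32
Option C: s[2]='f'->'h', delta=(8-6)*5^3 mod 251 = 250, hash=238+250 mod 251 = 237
Option D: s[2]='f'->'d', delta=(4-6)*5^3 mod 251 = 1, hash=238+1 mod 251 = 239
Option E: s[0]='b'->'d', delta=(4-2)*5^5 mod 251 = 226, hash=238+226 mod 251 = 213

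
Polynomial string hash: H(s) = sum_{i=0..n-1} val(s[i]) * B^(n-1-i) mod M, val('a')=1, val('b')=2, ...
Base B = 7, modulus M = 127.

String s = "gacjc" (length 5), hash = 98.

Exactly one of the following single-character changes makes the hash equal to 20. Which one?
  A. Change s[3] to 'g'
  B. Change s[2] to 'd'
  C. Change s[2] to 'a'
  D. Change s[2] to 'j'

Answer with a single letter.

Answer: B

Derivation:
Option A: s[3]='j'->'g', delta=(7-10)*7^1 mod 127 = 106, hash=98+106 mod 127 = 77
Option B: s[2]='c'->'d', delta=(4-3)*7^2 mod 127 = 49, hash=98+49 mod 127 = 20 <-- target
Option C: s[2]='c'->'a', delta=(1-3)*7^2 mod 127 = 29, hash=98+29 mod 127 = 0
Option D: s[2]='c'->'j', delta=(10-3)*7^2 mod 127 = 89, hash=98+89 mod 127 = 60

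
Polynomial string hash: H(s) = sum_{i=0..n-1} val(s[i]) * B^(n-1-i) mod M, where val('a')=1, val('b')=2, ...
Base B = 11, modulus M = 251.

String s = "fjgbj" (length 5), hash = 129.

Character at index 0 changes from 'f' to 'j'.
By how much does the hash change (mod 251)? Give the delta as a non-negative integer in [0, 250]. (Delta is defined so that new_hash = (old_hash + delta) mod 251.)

Delta formula: (val(new) - val(old)) * B^(n-1-k) mod M
  val('j') - val('f') = 10 - 6 = 4
  B^(n-1-k) = 11^4 mod 251 = 83
  Delta = 4 * 83 mod 251 = 81

Answer: 81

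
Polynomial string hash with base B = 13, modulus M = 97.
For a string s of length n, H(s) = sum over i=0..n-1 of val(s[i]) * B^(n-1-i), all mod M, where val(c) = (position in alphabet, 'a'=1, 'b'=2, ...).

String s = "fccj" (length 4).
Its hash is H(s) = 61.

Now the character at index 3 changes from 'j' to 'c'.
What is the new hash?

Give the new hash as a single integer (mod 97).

val('j') = 10, val('c') = 3
Position k = 3, exponent = n-1-k = 0
B^0 mod M = 13^0 mod 97 = 1
Delta = (3 - 10) * 1 mod 97 = 90
New hash = (61 + 90) mod 97 = 54

Answer: 54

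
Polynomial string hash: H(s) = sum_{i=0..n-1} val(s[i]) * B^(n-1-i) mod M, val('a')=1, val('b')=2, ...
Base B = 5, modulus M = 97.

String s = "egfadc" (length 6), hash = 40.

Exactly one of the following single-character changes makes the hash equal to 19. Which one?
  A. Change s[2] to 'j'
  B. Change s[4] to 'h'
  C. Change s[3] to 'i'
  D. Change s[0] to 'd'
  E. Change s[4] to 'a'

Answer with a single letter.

Option A: s[2]='f'->'j', delta=(10-6)*5^3 mod 97 = 15, hash=40+15 mod 97 = 55
Option B: s[4]='d'->'h', delta=(8-4)*5^1 mod 97 = 20, hash=40+20 mod 97 = 60
Option C: s[3]='a'->'i', delta=(9-1)*5^2 mod 97 = 6, hash=40+6 mod 97 = 46
Option D: s[0]='e'->'d', delta=(4-5)*5^5 mod 97 = 76, hash=40+76 mod 97 = 19 <-- target
Option E: s[4]='d'->'a', delta=(1-4)*5^1 mod 97 = 82, hash=40+82 mod 97 = 25

Answer: D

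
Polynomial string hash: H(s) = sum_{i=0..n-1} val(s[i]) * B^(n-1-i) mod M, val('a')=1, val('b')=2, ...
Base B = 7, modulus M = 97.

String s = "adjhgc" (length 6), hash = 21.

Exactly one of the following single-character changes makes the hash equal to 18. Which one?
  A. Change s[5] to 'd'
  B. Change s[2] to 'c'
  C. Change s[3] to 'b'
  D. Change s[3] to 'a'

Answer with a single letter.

Option A: s[5]='c'->'d', delta=(4-3)*7^0 mod 97 = 1, hash=21+1 mod 97 = 22
Option B: s[2]='j'->'c', delta=(3-10)*7^3 mod 97 = 24, hash=21+24 mod 97 = 45
Option C: s[3]='h'->'b', delta=(2-8)*7^2 mod 97 = 94, hash=21+94 mod 97 = 18 <-- target
Option D: s[3]='h'->'a', delta=(1-8)*7^2 mod 97 = 45, hash=21+45 mod 97 = 66

Answer: C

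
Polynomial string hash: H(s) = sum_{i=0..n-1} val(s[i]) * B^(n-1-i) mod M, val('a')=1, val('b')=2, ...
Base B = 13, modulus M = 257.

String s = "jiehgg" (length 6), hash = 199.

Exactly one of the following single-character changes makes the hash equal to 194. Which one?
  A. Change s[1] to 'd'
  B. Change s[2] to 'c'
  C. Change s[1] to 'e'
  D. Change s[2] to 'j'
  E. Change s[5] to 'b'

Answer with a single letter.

Option A: s[1]='i'->'d', delta=(4-9)*13^4 mod 257 = 87, hash=199+87 mod 257 = 29
Option B: s[2]='e'->'c', delta=(3-5)*13^3 mod 257 = 232, hash=199+232 mod 257 = 174
Option C: s[1]='i'->'e', delta=(5-9)*13^4 mod 257 = 121, hash=199+121 mod 257 = 63
Option D: s[2]='e'->'j', delta=(10-5)*13^3 mod 257 = 191, hash=199+191 mod 257 = 133
Option E: s[5]='g'->'b', delta=(2-7)*13^0 mod 257 = 252, hash=199+252 mod 257 = 194 <-- target

Answer: E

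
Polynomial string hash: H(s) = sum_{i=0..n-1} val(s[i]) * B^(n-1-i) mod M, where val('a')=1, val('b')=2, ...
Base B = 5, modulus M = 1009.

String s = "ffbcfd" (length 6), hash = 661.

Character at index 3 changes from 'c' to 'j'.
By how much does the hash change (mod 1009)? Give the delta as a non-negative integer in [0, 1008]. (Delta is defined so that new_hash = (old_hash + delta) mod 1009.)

Answer: 175

Derivation:
Delta formula: (val(new) - val(old)) * B^(n-1-k) mod M
  val('j') - val('c') = 10 - 3 = 7
  B^(n-1-k) = 5^2 mod 1009 = 25
  Delta = 7 * 25 mod 1009 = 175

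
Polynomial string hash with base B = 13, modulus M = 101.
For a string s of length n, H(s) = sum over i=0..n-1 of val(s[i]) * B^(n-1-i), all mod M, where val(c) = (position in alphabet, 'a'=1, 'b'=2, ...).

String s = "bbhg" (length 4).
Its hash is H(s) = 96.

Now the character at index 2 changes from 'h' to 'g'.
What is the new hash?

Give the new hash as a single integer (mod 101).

Answer: 83

Derivation:
val('h') = 8, val('g') = 7
Position k = 2, exponent = n-1-k = 1
B^1 mod M = 13^1 mod 101 = 13
Delta = (7 - 8) * 13 mod 101 = 88
New hash = (96 + 88) mod 101 = 83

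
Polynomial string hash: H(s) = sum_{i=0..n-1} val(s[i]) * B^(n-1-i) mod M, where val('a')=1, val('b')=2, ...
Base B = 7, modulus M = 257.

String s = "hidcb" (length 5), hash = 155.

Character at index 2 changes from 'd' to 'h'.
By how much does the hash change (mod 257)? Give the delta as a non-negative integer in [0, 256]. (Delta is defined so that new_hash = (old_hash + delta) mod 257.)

Answer: 196

Derivation:
Delta formula: (val(new) - val(old)) * B^(n-1-k) mod M
  val('h') - val('d') = 8 - 4 = 4
  B^(n-1-k) = 7^2 mod 257 = 49
  Delta = 4 * 49 mod 257 = 196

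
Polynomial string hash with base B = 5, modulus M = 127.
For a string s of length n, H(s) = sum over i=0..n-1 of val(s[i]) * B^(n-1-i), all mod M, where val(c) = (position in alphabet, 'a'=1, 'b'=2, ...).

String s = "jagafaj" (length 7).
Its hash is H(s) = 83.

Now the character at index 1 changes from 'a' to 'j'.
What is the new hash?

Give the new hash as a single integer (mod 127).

val('a') = 1, val('j') = 10
Position k = 1, exponent = n-1-k = 5
B^5 mod M = 5^5 mod 127 = 77
Delta = (10 - 1) * 77 mod 127 = 58
New hash = (83 + 58) mod 127 = 14

Answer: 14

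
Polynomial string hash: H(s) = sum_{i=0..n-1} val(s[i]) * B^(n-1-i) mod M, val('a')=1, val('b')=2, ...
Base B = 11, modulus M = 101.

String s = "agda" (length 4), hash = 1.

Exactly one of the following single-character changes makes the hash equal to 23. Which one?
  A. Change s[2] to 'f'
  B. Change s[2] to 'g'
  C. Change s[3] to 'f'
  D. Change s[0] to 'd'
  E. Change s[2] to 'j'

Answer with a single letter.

Option A: s[2]='d'->'f', delta=(6-4)*11^1 mod 101 = 22, hash=1+22 mod 101 = 23 <-- target
Option B: s[2]='d'->'g', delta=(7-4)*11^1 mod 101 = 33, hash=1+33 mod 101 = 34
Option C: s[3]='a'->'f', delta=(6-1)*11^0 mod 101 = 5, hash=1+5 mod 101 = 6
Option D: s[0]='a'->'d', delta=(4-1)*11^3 mod 101 = 54, hash=1+54 mod 101 = 55
Option E: s[2]='d'->'j', delta=(10-4)*11^1 mod 101 = 66, hash=1+66 mod 101 = 67

Answer: A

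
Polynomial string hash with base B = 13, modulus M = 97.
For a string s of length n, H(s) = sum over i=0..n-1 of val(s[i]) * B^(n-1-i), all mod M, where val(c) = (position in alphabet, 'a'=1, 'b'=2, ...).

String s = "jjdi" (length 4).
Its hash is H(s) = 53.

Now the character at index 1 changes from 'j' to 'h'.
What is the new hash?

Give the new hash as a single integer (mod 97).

Answer: 6

Derivation:
val('j') = 10, val('h') = 8
Position k = 1, exponent = n-1-k = 2
B^2 mod M = 13^2 mod 97 = 72
Delta = (8 - 10) * 72 mod 97 = 50
New hash = (53 + 50) mod 97 = 6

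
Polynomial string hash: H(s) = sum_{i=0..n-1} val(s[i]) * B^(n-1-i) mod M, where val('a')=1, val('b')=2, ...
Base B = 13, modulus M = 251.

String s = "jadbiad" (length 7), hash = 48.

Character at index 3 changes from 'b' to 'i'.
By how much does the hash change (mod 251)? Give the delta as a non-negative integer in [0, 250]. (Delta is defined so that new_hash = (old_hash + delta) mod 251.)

Delta formula: (val(new) - val(old)) * B^(n-1-k) mod M
  val('i') - val('b') = 9 - 2 = 7
  B^(n-1-k) = 13^3 mod 251 = 189
  Delta = 7 * 189 mod 251 = 68

Answer: 68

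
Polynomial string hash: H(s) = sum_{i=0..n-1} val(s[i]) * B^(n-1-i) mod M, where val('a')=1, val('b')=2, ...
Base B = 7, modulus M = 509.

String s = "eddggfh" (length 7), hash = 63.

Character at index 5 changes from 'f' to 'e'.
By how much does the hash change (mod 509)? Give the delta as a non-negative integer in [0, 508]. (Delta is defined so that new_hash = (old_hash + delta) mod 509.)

Delta formula: (val(new) - val(old)) * B^(n-1-k) mod M
  val('e') - val('f') = 5 - 6 = -1
  B^(n-1-k) = 7^1 mod 509 = 7
  Delta = -1 * 7 mod 509 = 502

Answer: 502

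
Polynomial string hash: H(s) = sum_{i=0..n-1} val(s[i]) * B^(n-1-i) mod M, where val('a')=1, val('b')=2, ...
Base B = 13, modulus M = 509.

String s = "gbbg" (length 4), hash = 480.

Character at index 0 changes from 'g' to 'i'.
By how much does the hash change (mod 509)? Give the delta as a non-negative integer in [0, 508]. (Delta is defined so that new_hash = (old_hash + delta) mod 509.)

Answer: 322

Derivation:
Delta formula: (val(new) - val(old)) * B^(n-1-k) mod M
  val('i') - val('g') = 9 - 7 = 2
  B^(n-1-k) = 13^3 mod 509 = 161
  Delta = 2 * 161 mod 509 = 322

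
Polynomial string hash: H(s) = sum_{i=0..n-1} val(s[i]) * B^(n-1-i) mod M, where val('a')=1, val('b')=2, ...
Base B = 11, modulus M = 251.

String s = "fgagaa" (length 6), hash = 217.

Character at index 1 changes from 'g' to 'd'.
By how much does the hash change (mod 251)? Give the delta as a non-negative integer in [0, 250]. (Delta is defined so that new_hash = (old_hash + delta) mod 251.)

Answer: 2

Derivation:
Delta formula: (val(new) - val(old)) * B^(n-1-k) mod M
  val('d') - val('g') = 4 - 7 = -3
  B^(n-1-k) = 11^4 mod 251 = 83
  Delta = -3 * 83 mod 251 = 2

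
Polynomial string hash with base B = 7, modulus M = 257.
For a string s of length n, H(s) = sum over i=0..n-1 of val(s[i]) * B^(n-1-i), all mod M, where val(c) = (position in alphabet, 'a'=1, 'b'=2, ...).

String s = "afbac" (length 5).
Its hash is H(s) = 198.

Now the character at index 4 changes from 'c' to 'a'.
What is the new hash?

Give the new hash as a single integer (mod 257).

Answer: 196

Derivation:
val('c') = 3, val('a') = 1
Position k = 4, exponent = n-1-k = 0
B^0 mod M = 7^0 mod 257 = 1
Delta = (1 - 3) * 1 mod 257 = 255
New hash = (198 + 255) mod 257 = 196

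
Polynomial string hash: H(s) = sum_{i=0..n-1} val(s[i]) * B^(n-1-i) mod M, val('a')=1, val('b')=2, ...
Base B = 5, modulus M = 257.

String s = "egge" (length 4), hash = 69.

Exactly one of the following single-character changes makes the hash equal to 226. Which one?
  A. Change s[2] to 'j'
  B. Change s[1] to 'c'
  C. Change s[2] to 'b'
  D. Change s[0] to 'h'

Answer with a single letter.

Answer: B

Derivation:
Option A: s[2]='g'->'j', delta=(10-7)*5^1 mod 257 = 15, hash=69+15 mod 257 = 84
Option B: s[1]='g'->'c', delta=(3-7)*5^2 mod 257 = 157, hash=69+157 mod 257 = 226 <-- target
Option C: s[2]='g'->'b', delta=(2-7)*5^1 mod 257 = 232, hash=69+232 mod 257 = 44
Option D: s[0]='e'->'h', delta=(8-5)*5^3 mod 257 = 118, hash=69+118 mod 257 = 187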